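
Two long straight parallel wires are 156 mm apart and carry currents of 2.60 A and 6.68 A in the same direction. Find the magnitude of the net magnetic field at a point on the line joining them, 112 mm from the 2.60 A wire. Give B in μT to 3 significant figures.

B ≈ 25.7 μT

Each long wire gives B = μ₀I/(2πd). Distances are d₁ = 0.112 m and d₂ = 0.044 m.
B₁ = 4.64×10⁻⁶ T, B₂ = 3.04×10⁻⁵ T.
Between parallel currents the two contributions point in opposite directions, so they subtract. B = |B₁ − B₂| = |4.64×10⁻⁶ − 3.04×10⁻⁵| = 2.57×10⁻⁵ T.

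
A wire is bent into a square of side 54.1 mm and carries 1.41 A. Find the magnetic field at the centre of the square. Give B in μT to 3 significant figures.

Each side is a finite straight segment at perpendicular distance d = a/(2 tan(π/4)) = 0.02705 m from the centre, with end-angles ±π/4.
One side contributes B₁ = (μ₀I/4πd)·2 sin(π/4) = 7.37×10⁻⁶ T.
All 4 sides add in the same direction: B = 4 × 7.37×10⁻⁶ = 2.95×10⁻⁵ T.

B ≈ 29.5 μT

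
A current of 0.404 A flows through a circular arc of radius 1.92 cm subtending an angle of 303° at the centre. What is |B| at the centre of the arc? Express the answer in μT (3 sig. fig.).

B ≈ 11.1 μT

The Biot–Savart field of a circular arc at its centre is B = μ₀Iφ/(4πR), with φ = 5.288 rad.
B = (4π×10⁻⁷ × 0.404 × 5.288) / (4π × 0.0192) = 1.11×10⁻⁵ T.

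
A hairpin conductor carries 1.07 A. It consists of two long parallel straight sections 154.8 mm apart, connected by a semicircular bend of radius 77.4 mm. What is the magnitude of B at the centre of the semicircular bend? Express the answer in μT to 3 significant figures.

B ≈ 7.11 μT

The semicircular arc contributes B_arc = μ₀I·π/(4πR) = μ₀I/(4R) = 4.34×10⁻⁶ T.
Each semi-infinite lead is at perpendicular distance R = 0.0774 m from the centre, with the perpendicular foot at its near end, so it contributes μ₀I/(4πR); both point the same way, together 2.76×10⁻⁶ T.
Arc and leads all point the same direction: B = 4.34×10⁻⁶ + 2.76×10⁻⁶ = 7.11×10⁻⁶ T.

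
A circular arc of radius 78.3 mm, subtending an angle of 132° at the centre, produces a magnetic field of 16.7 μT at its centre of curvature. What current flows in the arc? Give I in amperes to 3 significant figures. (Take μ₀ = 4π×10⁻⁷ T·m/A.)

For a circular arc, B = μ₀Iφ/(4πR) with φ in radians; here φ = 2.304 rad.
So I = 4πRB/(μ₀φ) = 4π × 0.0783 × 1.67×10⁻⁵ / (4π×10⁻⁷ × 2.304) = 5.68 A.

I ≈ 5.68 A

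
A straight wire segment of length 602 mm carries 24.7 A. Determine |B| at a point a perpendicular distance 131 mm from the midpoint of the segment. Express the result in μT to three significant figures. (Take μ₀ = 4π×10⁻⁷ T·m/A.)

For a finite straight segment, B = (μ₀I/4πd)(sinθ₁ + sinθ₂), where θ₁, θ₂ are the angles from the perpendicular to each end.
The perpendicular from the point meets the wire at its midpoint, so each end is L/2 = 0.301 m away along the wire.
sinθ₁ = 0.301/√(0.301²+0.131²) = 0.9169; sinθ₂ = 0.301/√(0.301²+0.131²) = 0.9169.
B = (4π×10⁻⁷ × 24.7) / (4π × 0.131) × (0.9169 + 0.9169) = 3.46×10⁻⁵ T.

B ≈ 34.6 μT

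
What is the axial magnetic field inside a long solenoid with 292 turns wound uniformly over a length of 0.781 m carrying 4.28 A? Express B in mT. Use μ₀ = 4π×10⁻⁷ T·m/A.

Inside a long solenoid, B = μ₀nI with n = 373.9 turns/m.
B = 4π×10⁻⁷ × 373.9 × 4.28 = 2.01×10⁻³ T.

B ≈ 2.01 mT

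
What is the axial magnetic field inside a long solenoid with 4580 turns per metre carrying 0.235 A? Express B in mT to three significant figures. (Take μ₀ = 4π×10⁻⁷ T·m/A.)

Inside a long solenoid, B = μ₀nI with n = 4580 turns/m.
B = 4π×10⁻⁷ × 4580 × 0.235 = 1.35×10⁻³ T.

B ≈ 1.35 mT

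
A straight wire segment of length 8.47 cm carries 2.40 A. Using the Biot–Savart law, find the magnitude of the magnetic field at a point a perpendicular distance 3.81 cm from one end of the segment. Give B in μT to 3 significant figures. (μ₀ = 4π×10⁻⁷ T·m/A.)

For a finite straight segment, B = (μ₀I/4πd)(sinθ₁ + sinθ₂), where θ₁, θ₂ are the angles from the perpendicular to each end.
The perpendicular foot is at one end, so the two end-offsets along the wire are 0 and L = 0.0847 m.
sinθ₁ = 0/√(0²+0.0381²) = 0.0000; sinθ₂ = 0.0847/√(0.0847²+0.0381²) = 0.9120.
B = (4π×10⁻⁷ × 2.40) / (4π × 0.0381) × (0.0000 + 0.9120) = 5.74×10⁻⁶ T.

B ≈ 5.74 μT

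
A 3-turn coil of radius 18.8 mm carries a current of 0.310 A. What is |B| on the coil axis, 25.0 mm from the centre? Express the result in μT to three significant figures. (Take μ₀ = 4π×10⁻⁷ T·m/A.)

B ≈ 6.75 μT

For an N-turn flat coil, B = Nμ₀IR²/[2(R²+z²)^(3/2)] with R = 0.0188 m, z = 0.025 m.
B = 3 × 2.25×10⁻⁶ T = 6.75×10⁻⁶ T.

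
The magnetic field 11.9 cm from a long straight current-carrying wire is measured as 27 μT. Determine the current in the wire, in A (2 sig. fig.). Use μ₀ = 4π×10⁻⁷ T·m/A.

I ≈ 16 A

For a long straight wire B = μ₀I/(2πd), so I = 2πdB/μ₀.
I = 2π × 0.119 × 2.70×10⁻⁵ / (4π×10⁻⁷) = 16.1 A.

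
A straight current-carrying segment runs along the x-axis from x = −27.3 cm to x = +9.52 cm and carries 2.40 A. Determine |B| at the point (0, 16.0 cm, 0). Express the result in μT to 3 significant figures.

For a finite straight segment, B = (μ₀I/4πd)(sinθ₁ + sinθ₂), where θ₁, θ₂ are the angles from the perpendicular to each end.
The perpendicular distance is d = 0.16 m; the end-offsets along the wire are a = 0.273 m and b = 0.0952 m.
sinθ₁ = 0.273/√(0.273²+0.16²) = 0.8627; sinθ₂ = 0.0952/√(0.0952²+0.16²) = 0.5113.
B = (4π×10⁻⁷ × 2.40) / (4π × 0.16) × (0.8627 + 0.5113) = 2.06×10⁻⁶ T.

B ≈ 2.06 μT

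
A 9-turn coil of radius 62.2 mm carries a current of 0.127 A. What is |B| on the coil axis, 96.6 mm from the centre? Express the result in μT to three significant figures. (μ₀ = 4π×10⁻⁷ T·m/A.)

For an N-turn flat coil, B = Nμ₀IR²/[2(R²+z²)^(3/2)] with R = 0.0622 m, z = 0.0966 m.
B = 9 × 2.04×10⁻⁷ T = 1.83×10⁻⁶ T.

B ≈ 1.83 μT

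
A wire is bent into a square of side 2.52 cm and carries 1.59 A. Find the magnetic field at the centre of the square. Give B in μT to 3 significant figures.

Each side is a finite straight segment at perpendicular distance d = a/(2 tan(π/4)) = 0.0126 m from the centre, with end-angles ±π/4.
One side contributes B₁ = (μ₀I/4πd)·2 sin(π/4) = 1.78×10⁻⁵ T.
All 4 sides add in the same direction: B = 4 × 1.78×10⁻⁵ = 7.14×10⁻⁵ T.

B ≈ 71.4 μT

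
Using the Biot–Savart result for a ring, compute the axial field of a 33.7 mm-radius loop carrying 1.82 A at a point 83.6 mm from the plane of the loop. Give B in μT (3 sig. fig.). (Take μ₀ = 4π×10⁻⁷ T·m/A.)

B ≈ 1.77 μT

On the axis of a circular loop, B = μ₀IR² / [2(R²+z²)^(3/2)].
R² + z² = (0.0337)² + (0.0836)² = 0.008125 m², and (R²+z²)^(3/2) = 7.32×10⁻⁴ m³.
B = (4π×10⁻⁷ × 1.82 × 0.001136) / (2 × 7.32×10⁻⁴) = 1.77×10⁻⁶ T.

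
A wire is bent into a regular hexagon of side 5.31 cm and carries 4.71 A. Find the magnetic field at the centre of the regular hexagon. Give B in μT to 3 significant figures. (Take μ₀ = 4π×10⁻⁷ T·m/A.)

B ≈ 61.5 μT

Each side is a finite straight segment at perpendicular distance d = a/(2 tan(π/6)) = 0.04599 m from the centre, with end-angles ±π/6.
One side contributes B₁ = (μ₀I/4πd)·2 sin(π/6) = 1.02×10⁻⁵ T.
All 6 sides add in the same direction: B = 6 × 1.02×10⁻⁵ = 6.15×10⁻⁵ T.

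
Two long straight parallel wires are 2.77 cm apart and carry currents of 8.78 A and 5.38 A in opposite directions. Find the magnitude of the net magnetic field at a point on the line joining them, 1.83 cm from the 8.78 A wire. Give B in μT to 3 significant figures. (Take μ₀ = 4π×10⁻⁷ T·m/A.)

B ≈ 210 μT

Each long wire gives B = μ₀I/(2πd). Distances are d₁ = 0.0183 m and d₂ = 0.0094 m.
B₁ = 9.60×10⁻⁵ T, B₂ = 1.14×10⁻⁴ T.
Between antiparallel currents both contributions point the same way, so they add. B = B₁ + B₂ = 9.60×10⁻⁵ + 1.14×10⁻⁴ = 2.10×10⁻⁴ T.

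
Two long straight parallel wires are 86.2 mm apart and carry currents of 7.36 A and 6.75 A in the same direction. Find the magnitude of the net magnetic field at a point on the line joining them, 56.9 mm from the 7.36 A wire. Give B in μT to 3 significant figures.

Each long wire gives B = μ₀I/(2πd). Distances are d₁ = 0.0569 m and d₂ = 0.0293 m.
B₁ = 2.59×10⁻⁵ T, B₂ = 4.61×10⁻⁵ T.
Between parallel currents the two contributions point in opposite directions, so they subtract. B = |B₁ − B₂| = |2.59×10⁻⁵ − 4.61×10⁻⁵| = 2.02×10⁻⁵ T.

B ≈ 20.2 μT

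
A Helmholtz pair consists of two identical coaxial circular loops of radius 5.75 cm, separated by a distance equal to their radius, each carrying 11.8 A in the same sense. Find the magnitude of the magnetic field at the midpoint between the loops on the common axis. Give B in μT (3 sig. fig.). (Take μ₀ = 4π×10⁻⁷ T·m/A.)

Each loop contributes B = μ₀IR²/[2(R²+z²)^(3/2)] on the axis, with z measured from that loop.
Loop 1 (z = 0.02875 m): B₁ = 9.23×10⁻⁵ T. Loop 2 (z = 0.02875 m): B₂ = 9.23×10⁻⁵ T.
The fields add: B = B₁ + B₂ = 1.85×10⁻⁴ T.

B ≈ 185 μT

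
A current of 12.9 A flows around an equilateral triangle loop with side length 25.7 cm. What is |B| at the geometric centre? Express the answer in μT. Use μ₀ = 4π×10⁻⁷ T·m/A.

Each side is a finite straight segment at perpendicular distance d = a/(2 tan(π/3)) = 0.07419 m from the centre, with end-angles ±π/3.
One side contributes B₁ = (μ₀I/4πd)·2 sin(π/3) = 3.01×10⁻⁵ T.
All 3 sides add in the same direction: B = 3 × 3.01×10⁻⁵ = 9.04×10⁻⁵ T.

B ≈ 90.4 μT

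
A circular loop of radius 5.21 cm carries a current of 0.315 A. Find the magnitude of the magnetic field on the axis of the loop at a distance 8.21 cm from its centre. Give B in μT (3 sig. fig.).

On the axis of a circular loop, B = μ₀IR² / [2(R²+z²)^(3/2)].
R² + z² = (0.0521)² + (0.0821)² = 0.009455 m², and (R²+z²)^(3/2) = 9.19×10⁻⁴ m³.
B = (4π×10⁻⁷ × 0.315 × 0.002714) / (2 × 9.19×10⁻⁴) = 5.84×10⁻⁷ T.

B ≈ 0.584 μT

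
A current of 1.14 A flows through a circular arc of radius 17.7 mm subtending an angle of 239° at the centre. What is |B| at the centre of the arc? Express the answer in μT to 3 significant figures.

The Biot–Savart field of a circular arc at its centre is B = μ₀Iφ/(4πR), with φ = 4.171 rad.
B = (4π×10⁻⁷ × 1.14 × 4.171) / (4π × 0.0177) = 2.69×10⁻⁵ T.

B ≈ 26.9 μT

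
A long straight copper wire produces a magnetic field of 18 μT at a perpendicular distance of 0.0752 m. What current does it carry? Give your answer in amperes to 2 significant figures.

I ≈ 6.8 A

For a long straight wire B = μ₀I/(2πd), so I = 2πdB/μ₀.
I = 2π × 0.0752 × 1.80×10⁻⁵ / (4π×10⁻⁷) = 6.77 A.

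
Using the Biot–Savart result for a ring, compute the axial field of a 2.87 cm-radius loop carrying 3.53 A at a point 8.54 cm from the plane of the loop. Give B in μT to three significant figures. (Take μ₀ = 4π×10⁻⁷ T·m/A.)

B ≈ 2.50 μT

On the axis of a circular loop, B = μ₀IR² / [2(R²+z²)^(3/2)].
R² + z² = (0.0287)² + (0.0854)² = 0.008117 m², and (R²+z²)^(3/2) = 7.31×10⁻⁴ m³.
B = (4π×10⁻⁷ × 3.53 × 0.0008237) / (2 × 7.31×10⁻⁴) = 2.50×10⁻⁶ T.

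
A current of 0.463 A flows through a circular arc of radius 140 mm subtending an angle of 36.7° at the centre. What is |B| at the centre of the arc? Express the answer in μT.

B ≈ 0.212 μT

The Biot–Savart field of a circular arc at its centre is B = μ₀Iφ/(4πR), with φ = 0.6405 rad.
B = (4π×10⁻⁷ × 0.463 × 0.6405) / (4π × 0.14) = 2.12×10⁻⁷ T.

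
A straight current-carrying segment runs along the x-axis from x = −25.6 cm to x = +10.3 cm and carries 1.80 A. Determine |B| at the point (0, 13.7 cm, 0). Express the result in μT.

For a finite straight segment, B = (μ₀I/4πd)(sinθ₁ + sinθ₂), where θ₁, θ₂ are the angles from the perpendicular to each end.
The perpendicular distance is d = 0.137 m; the end-offsets along the wire are a = 0.256 m and b = 0.103 m.
sinθ₁ = 0.256/√(0.256²+0.137²) = 0.8817; sinθ₂ = 0.103/√(0.103²+0.137²) = 0.6009.
B = (4π×10⁻⁷ × 1.80) / (4π × 0.137) × (0.8817 + 0.6009) = 1.95×10⁻⁶ T.

B ≈ 1.95 μT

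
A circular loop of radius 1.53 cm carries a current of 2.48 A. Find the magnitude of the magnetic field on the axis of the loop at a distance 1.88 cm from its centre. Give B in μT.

On the axis of a circular loop, B = μ₀IR² / [2(R²+z²)^(3/2)].
R² + z² = (0.0153)² + (0.0188)² = 0.0005875 m², and (R²+z²)^(3/2) = 1.42×10⁻⁵ m³.
B = (4π×10⁻⁷ × 2.48 × 0.0002341) / (2 × 1.42×10⁻⁵) = 2.56×10⁻⁵ T.

B ≈ 25.6 μT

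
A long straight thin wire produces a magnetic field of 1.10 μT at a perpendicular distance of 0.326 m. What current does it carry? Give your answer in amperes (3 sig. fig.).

I ≈ 1.79 A

For a long straight wire B = μ₀I/(2πd), so I = 2πdB/μ₀.
I = 2π × 0.326 × 1.10×10⁻⁶ / (4π×10⁻⁷) = 1.79 A.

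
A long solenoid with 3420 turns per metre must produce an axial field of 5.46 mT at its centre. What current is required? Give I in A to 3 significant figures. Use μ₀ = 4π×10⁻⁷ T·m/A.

Inside a long solenoid B = μ₀nI with n = 3420 m⁻¹, so I = B/(μ₀n).
I = 5.46×10⁻³ / (4π×10⁻⁷ × 3420) = 1.27 A.

I ≈ 1.27 A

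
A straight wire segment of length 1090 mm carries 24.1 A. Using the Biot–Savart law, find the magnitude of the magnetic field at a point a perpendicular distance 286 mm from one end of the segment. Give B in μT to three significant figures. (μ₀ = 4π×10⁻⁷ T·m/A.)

B ≈ 8.15 μT

For a finite straight segment, B = (μ₀I/4πd)(sinθ₁ + sinθ₂), where θ₁, θ₂ are the angles from the perpendicular to each end.
The perpendicular foot is at one end, so the two end-offsets along the wire are 0 and L = 1.09 m.
sinθ₁ = 0/√(0²+0.286²) = 0.0000; sinθ₂ = 1.09/√(1.09²+0.286²) = 0.9673.
B = (4π×10⁻⁷ × 24.1) / (4π × 0.286) × (0.0000 + 0.9673) = 8.15×10⁻⁶ T.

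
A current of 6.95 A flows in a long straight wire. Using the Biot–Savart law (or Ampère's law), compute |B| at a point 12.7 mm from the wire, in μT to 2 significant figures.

For an infinitely long straight wire, B = μ₀I/(2πd).
B = (4π×10⁻⁷ × 6.95) / (2π × 0.0127) = 1.09×10⁻⁴ T.

B ≈ 110 μT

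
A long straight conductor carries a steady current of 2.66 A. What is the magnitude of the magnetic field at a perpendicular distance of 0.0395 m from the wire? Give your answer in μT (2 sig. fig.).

B ≈ 13 μT

For an infinitely long straight wire, B = μ₀I/(2πd).
B = (4π×10⁻⁷ × 2.66) / (2π × 0.0395) = 1.35×10⁻⁵ T.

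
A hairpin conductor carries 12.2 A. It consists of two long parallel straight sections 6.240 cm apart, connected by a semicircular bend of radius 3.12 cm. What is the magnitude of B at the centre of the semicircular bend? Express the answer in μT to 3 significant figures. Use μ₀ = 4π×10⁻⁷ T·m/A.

The semicircular arc contributes B_arc = μ₀I·π/(4πR) = μ₀I/(4R) = 1.23×10⁻⁴ T.
Each semi-infinite lead is at perpendicular distance R = 0.0312 m from the centre, with the perpendicular foot at its near end, so it contributes μ₀I/(4πR); both point the same way, together 7.82×10⁻⁵ T.
Arc and leads all point the same direction: B = 1.23×10⁻⁴ + 7.82×10⁻⁵ = 2.01×10⁻⁴ T.

B ≈ 201 μT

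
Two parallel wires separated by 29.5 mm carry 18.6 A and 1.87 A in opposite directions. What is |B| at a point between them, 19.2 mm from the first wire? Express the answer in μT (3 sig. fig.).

B ≈ 230 μT

Each long wire gives B = μ₀I/(2πd). Distances are d₁ = 0.0192 m and d₂ = 0.0103 m.
B₁ = 1.94×10⁻⁴ T, B₂ = 3.63×10⁻⁵ T.
Between antiparallel currents both contributions point the same way, so they add. B = B₁ + B₂ = 1.94×10⁻⁴ + 3.63×10⁻⁵ = 2.30×10⁻⁴ T.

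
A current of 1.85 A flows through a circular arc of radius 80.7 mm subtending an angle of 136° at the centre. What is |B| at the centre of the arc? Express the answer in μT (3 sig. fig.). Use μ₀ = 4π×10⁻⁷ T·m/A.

B ≈ 5.44 μT

The Biot–Savart field of a circular arc at its centre is B = μ₀Iφ/(4πR), with φ = 2.374 rad.
B = (4π×10⁻⁷ × 1.85 × 2.374) / (4π × 0.0807) = 5.44×10⁻⁶ T.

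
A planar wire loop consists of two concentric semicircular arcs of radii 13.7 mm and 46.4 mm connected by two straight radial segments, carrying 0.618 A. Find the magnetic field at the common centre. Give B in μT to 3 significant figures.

The radial connectors point toward the centre, so dl × r̂ = 0 and they contribute nothing.
Each semicircle gives μ₀I/(4R): inner arc 1.42×10⁻⁵ T, outer arc 4.18×10⁻⁶ T.
The two arcs carry current in opposite angular senses, so their fields oppose: B = |1.42×10⁻⁵ − 4.18×10⁻⁶| = 9.99×10⁻⁶ T.

B ≈ 9.99 μT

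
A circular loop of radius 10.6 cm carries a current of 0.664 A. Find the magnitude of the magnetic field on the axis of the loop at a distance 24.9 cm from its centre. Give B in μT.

B ≈ 0.237 μT

On the axis of a circular loop, B = μ₀IR² / [2(R²+z²)^(3/2)].
R² + z² = (0.106)² + (0.249)² = 0.07324 m², and (R²+z²)^(3/2) = 1.98×10⁻² m³.
B = (4π×10⁻⁷ × 0.664 × 0.01124) / (2 × 1.98×10⁻²) = 2.37×10⁻⁷ T.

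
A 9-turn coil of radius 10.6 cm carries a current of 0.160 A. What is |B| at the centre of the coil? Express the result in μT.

For an N-turn flat coil, B = Nμ₀I/(2R) with R = 0.106 m.
B = 9 × 9.48×10⁻⁷ T = 8.54×10⁻⁶ T.

B ≈ 8.54 μT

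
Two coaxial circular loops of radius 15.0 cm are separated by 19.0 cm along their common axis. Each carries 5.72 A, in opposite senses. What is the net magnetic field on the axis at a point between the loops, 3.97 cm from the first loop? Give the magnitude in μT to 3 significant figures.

Each loop contributes B = μ₀IR²/[2(R²+z²)^(3/2)] on the axis, with z measured from that loop.
Loop 1 (z = 0.0397 m): B₁ = 2.16×10⁻⁵ T. Loop 2 (z = 0.1503 m): B₂ = 8.45×10⁻⁶ T.
The fields oppose: B = |B₁ − B₂| = 1.32×10⁻⁵ T.

B ≈ 13.2 μT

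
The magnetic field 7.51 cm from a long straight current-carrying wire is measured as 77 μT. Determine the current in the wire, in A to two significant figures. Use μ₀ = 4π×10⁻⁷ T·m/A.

For a long straight wire B = μ₀I/(2πd), so I = 2πdB/μ₀.
I = 2π × 0.0751 × 7.70×10⁻⁵ / (4π×10⁻⁷) = 28.9 A.

I ≈ 29 A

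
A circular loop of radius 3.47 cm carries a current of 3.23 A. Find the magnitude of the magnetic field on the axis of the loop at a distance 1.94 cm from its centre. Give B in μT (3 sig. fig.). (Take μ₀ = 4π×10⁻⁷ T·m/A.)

On the axis of a circular loop, B = μ₀IR² / [2(R²+z²)^(3/2)].
R² + z² = (0.0347)² + (0.0194)² = 0.00158 m², and (R²+z²)^(3/2) = 6.28×10⁻⁵ m³.
B = (4π×10⁻⁷ × 3.23 × 0.001204) / (2 × 6.28×10⁻⁵) = 3.89×10⁻⁵ T.

B ≈ 38.9 μT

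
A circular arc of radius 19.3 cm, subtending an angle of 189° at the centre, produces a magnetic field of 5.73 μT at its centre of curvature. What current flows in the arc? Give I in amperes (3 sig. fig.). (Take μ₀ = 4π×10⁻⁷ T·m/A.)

For a circular arc, B = μ₀Iφ/(4πR) with φ in radians; here φ = 3.299 rad.
So I = 4πRB/(μ₀φ) = 4π × 0.193 × 5.73×10⁻⁶ / (4π×10⁻⁷ × 3.299) = 3.35 A.

I ≈ 3.35 A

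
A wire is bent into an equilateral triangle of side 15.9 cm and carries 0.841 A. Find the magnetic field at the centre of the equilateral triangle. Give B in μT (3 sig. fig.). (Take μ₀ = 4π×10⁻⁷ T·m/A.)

Each side is a finite straight segment at perpendicular distance d = a/(2 tan(π/3)) = 0.0459 m from the centre, with end-angles ±π/3.
One side contributes B₁ = (μ₀I/4πd)·2 sin(π/3) = 3.17×10⁻⁶ T.
All 3 sides add in the same direction: B = 3 × 3.17×10⁻⁶ = 9.52×10⁻⁶ T.

B ≈ 9.52 μT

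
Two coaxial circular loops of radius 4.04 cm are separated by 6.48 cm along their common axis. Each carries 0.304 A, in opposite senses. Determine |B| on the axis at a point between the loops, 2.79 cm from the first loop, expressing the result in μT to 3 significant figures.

B ≈ 0.731 μT

Each loop contributes B = μ₀IR²/[2(R²+z²)^(3/2)] on the axis, with z measured from that loop.
Loop 1 (z = 0.0279 m): B₁ = 2.63×10⁻⁶ T. Loop 2 (z = 0.0369 m): B₂ = 1.90×10⁻⁶ T.
The fields oppose: B = |B₁ − B₂| = 7.31×10⁻⁷ T.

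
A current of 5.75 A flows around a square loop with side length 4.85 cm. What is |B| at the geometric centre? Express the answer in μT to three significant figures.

B ≈ 134 μT

Each side is a finite straight segment at perpendicular distance d = a/(2 tan(π/4)) = 0.02425 m from the centre, with end-angles ±π/4.
One side contributes B₁ = (μ₀I/4πd)·2 sin(π/4) = 3.35×10⁻⁵ T.
All 4 sides add in the same direction: B = 4 × 3.35×10⁻⁵ = 1.34×10⁻⁴ T.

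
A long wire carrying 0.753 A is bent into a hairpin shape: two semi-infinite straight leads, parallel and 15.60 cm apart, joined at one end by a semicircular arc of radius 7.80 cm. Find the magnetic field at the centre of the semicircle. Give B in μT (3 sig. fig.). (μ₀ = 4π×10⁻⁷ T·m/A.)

B ≈ 4.96 μT

The semicircular arc contributes B_arc = μ₀I·π/(4πR) = μ₀I/(4R) = 3.03×10⁻⁶ T.
Each semi-infinite lead is at perpendicular distance R = 0.078 m from the centre, with the perpendicular foot at its near end, so it contributes μ₀I/(4πR); both point the same way, together 1.93×10⁻⁶ T.
Arc and leads all point the same direction: B = 3.03×10⁻⁶ + 1.93×10⁻⁶ = 4.96×10⁻⁶ T.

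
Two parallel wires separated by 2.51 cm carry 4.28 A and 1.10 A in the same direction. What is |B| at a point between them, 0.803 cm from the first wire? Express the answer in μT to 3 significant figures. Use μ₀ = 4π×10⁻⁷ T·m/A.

B ≈ 93.7 μT

Each long wire gives B = μ₀I/(2πd). Distances are d₁ = 0.00803 m and d₂ = 0.01707 m.
B₁ = 1.07×10⁻⁴ T, B₂ = 1.29×10⁻⁵ T.
Between parallel currents the two contributions point in opposite directions, so they subtract. B = |B₁ − B₂| = |1.07×10⁻⁴ − 1.29×10⁻⁵| = 9.37×10⁻⁵ T.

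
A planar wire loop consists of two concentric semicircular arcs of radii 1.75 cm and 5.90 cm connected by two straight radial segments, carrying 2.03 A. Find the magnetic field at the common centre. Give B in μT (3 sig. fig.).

The radial connectors point toward the centre, so dl × r̂ = 0 and they contribute nothing.
Each semicircle gives μ₀I/(4R): inner arc 3.64×10⁻⁵ T, outer arc 1.08×10⁻⁵ T.
The two arcs carry current in opposite angular senses, so their fields oppose: B = |3.64×10⁻⁵ − 1.08×10⁻⁵| = 2.56×10⁻⁵ T.

B ≈ 25.6 μT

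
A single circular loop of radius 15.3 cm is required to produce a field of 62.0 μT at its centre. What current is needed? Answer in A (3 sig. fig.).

I ≈ 15.1 A

At the centre of a circular loop B = μ₀I/(2R), so I = 2RB/μ₀.
With R = 0.153 m, I = 2 × 0.153 × 6.20×10⁻⁵ / (4π×10⁻⁷) = 15.1 A.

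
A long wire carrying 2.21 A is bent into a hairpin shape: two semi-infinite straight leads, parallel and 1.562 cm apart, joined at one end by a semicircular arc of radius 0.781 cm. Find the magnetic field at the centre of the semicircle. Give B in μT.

The semicircular arc contributes B_arc = μ₀I·π/(4πR) = μ₀I/(4R) = 8.89×10⁻⁵ T.
Each semi-infinite lead is at perpendicular distance R = 0.00781 m from the centre, with the perpendicular foot at its near end, so it contributes μ₀I/(4πR); both point the same way, together 5.66×10⁻⁵ T.
Arc and leads all point the same direction: B = 8.89×10⁻⁵ + 5.66×10⁻⁵ = 1.45×10⁻⁴ T.

B ≈ 145 μT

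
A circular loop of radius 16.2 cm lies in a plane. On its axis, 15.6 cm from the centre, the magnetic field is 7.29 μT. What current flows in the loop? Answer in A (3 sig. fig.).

I ≈ 5.03 A

On the axis of a loop, B = μ₀IR²/[2(R²+z²)^(3/2)], so I = 2B(R²+z²)^(3/2)/(μ₀R²).
R² + z² = 0.02624 + 0.02434 = 0.05058 m²; raised to 3/2 gives 1.14×10⁻² m³.
I = 2 × 7.29×10⁻⁶ × 1.14×10⁻² / (1.26×10⁻⁶ × 0.02624) = 5.03 A.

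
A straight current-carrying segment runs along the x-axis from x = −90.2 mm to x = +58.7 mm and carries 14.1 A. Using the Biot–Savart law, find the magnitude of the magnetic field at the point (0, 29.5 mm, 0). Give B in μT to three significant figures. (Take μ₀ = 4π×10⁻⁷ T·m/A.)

B ≈ 88.1 μT

For a finite straight segment, B = (μ₀I/4πd)(sinθ₁ + sinθ₂), where θ₁, θ₂ are the angles from the perpendicular to each end.
The perpendicular distance is d = 0.0295 m; the end-offsets along the wire are a = 0.0902 m and b = 0.0587 m.
sinθ₁ = 0.0902/√(0.0902²+0.0295²) = 0.9505; sinθ₂ = 0.0587/√(0.0587²+0.0295²) = 0.8935.
B = (4π×10⁻⁷ × 14.1) / (4π × 0.0295) × (0.9505 + 0.8935) = 8.81×10⁻⁵ T.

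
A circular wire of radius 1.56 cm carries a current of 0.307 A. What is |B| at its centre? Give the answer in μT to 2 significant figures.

At the centre of a circular loop the Biot–Savart law gives B = μ₀I/(2R).
B = (4π×10⁻⁷ × 0.307) / (2 × 0.0156) = 1.24×10⁻⁵ T.

B ≈ 12 μT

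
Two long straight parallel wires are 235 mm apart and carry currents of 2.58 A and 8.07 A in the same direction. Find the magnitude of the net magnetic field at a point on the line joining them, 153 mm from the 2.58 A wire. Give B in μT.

Each long wire gives B = μ₀I/(2πd). Distances are d₁ = 0.153 m and d₂ = 0.082 m.
B₁ = 3.37×10⁻⁶ T, B₂ = 1.97×10⁻⁵ T.
Between parallel currents the two contributions point in opposite directions, so they subtract. B = |B₁ − B₂| = |3.37×10⁻⁶ − 1.97×10⁻⁵| = 1.63×10⁻⁵ T.

B ≈ 16.3 μT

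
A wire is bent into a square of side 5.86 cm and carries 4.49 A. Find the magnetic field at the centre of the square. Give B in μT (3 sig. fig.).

B ≈ 86.7 μT

Each side is a finite straight segment at perpendicular distance d = a/(2 tan(π/4)) = 0.0293 m from the centre, with end-angles ±π/4.
One side contributes B₁ = (μ₀I/4πd)·2 sin(π/4) = 2.17×10⁻⁵ T.
All 4 sides add in the same direction: B = 4 × 2.17×10⁻⁵ = 8.67×10⁻⁵ T.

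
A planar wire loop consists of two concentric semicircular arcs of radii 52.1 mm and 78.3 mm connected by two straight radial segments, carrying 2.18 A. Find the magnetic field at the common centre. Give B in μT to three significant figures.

B ≈ 4.40 μT

The radial connectors point toward the centre, so dl × r̂ = 0 and they contribute nothing.
Each semicircle gives μ₀I/(4R): inner arc 1.31×10⁻⁵ T, outer arc 8.75×10⁻⁶ T.
The two arcs carry current in opposite angular senses, so their fields oppose: B = |1.31×10⁻⁵ − 8.75×10⁻⁶| = 4.40×10⁻⁶ T.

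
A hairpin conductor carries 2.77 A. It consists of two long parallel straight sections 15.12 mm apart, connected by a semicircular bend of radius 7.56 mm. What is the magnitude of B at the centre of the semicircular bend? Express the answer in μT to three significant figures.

The semicircular arc contributes B_arc = μ₀I·π/(4πR) = μ₀I/(4R) = 1.15×10⁻⁴ T.
Each semi-infinite lead is at perpendicular distance R = 0.00756 m from the centre, with the perpendicular foot at its near end, so it contributes μ₀I/(4πR); both point the same way, together 7.33×10⁻⁵ T.
Arc and leads all point the same direction: B = 1.15×10⁻⁴ + 7.33×10⁻⁵ = 1.88×10⁻⁴ T.

B ≈ 188 μT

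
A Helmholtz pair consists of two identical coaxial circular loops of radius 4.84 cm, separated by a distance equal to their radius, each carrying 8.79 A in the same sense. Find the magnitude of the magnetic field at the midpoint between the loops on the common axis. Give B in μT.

Each loop contributes B = μ₀IR²/[2(R²+z²)^(3/2)] on the axis, with z measured from that loop.
Loop 1 (z = 0.0242 m): B₁ = 8.17×10⁻⁵ T. Loop 2 (z = 0.0242 m): B₂ = 8.17×10⁻⁵ T.
The fields add: B = B₁ + B₂ = 1.63×10⁻⁴ T.

B ≈ 163 μT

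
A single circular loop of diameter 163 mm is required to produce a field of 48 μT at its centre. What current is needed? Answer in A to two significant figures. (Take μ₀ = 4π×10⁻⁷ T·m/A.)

At the centre of a circular loop B = μ₀I/(2R), so I = 2RB/μ₀.
With R = 0.0815 m, I = 2 × 0.0815 × 4.80×10⁻⁵ / (4π×10⁻⁷) = 6.23 A.

I ≈ 6.2 A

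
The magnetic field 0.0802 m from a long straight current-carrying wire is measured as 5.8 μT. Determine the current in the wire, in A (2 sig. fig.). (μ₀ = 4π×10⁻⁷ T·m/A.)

I ≈ 2.3 A

For a long straight wire B = μ₀I/(2πd), so I = 2πdB/μ₀.
I = 2π × 0.0802 × 5.80×10⁻⁶ / (4π×10⁻⁷) = 2.33 A.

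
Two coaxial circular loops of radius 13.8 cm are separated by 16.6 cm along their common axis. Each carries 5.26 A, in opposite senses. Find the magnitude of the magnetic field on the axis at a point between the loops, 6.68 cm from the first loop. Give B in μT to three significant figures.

B ≈ 4.64 μT

Each loop contributes B = μ₀IR²/[2(R²+z²)^(3/2)] on the axis, with z measured from that loop.
Loop 1 (z = 0.0668 m): B₁ = 1.75×10⁻⁵ T. Loop 2 (z = 0.0992 m): B₂ = 1.28×10⁻⁵ T.
The fields oppose: B = |B₁ − B₂| = 4.64×10⁻⁶ T.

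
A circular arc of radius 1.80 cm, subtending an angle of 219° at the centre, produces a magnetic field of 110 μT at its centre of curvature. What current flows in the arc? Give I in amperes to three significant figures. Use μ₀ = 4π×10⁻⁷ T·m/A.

For a circular arc, B = μ₀Iφ/(4πR) with φ in radians; here φ = 3.822 rad.
So I = 4πRB/(μ₀φ) = 4π × 0.018 × 1.10×10⁻⁴ / (4π×10⁻⁷ × 3.822) = 5.18 A.

I ≈ 5.18 A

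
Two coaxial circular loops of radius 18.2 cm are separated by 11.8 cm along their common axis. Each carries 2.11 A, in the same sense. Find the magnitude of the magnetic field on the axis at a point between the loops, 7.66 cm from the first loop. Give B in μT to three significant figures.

B ≈ 12.5 μT

Each loop contributes B = μ₀IR²/[2(R²+z²)^(3/2)] on the axis, with z measured from that loop.
Loop 1 (z = 0.0766 m): B₁ = 5.70×10⁻⁶ T. Loop 2 (z = 0.0414 m): B₂ = 6.75×10⁻⁶ T.
The fields add: B = B₁ + B₂ = 1.25×10⁻⁵ T.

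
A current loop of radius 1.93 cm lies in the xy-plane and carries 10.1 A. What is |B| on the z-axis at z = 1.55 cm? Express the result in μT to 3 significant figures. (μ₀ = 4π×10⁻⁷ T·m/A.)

On the axis of a circular loop, B = μ₀IR² / [2(R²+z²)^(3/2)].
R² + z² = (0.0193)² + (0.0155)² = 0.0006127 m², and (R²+z²)^(3/2) = 1.52×10⁻⁵ m³.
B = (4π×10⁻⁷ × 10.1 × 0.0003725) / (2 × 1.52×10⁻⁵) = 1.56×10⁻⁴ T.

B ≈ 156 μT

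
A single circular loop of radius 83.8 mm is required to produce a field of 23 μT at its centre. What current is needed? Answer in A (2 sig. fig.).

At the centre of a circular loop B = μ₀I/(2R), so I = 2RB/μ₀.
With R = 0.0838 m, I = 2 × 0.0838 × 2.30×10⁻⁵ / (4π×10⁻⁷) = 3.07 A.

I ≈ 3.1 A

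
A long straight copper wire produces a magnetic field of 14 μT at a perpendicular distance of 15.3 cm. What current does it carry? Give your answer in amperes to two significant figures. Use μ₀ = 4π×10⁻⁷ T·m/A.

I ≈ 11 A

For a long straight wire B = μ₀I/(2πd), so I = 2πdB/μ₀.
I = 2π × 0.153 × 1.40×10⁻⁵ / (4π×10⁻⁷) = 10.7 A.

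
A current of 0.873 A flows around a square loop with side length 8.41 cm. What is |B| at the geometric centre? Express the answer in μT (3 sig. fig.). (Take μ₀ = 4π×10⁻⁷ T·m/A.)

Each side is a finite straight segment at perpendicular distance d = a/(2 tan(π/4)) = 0.04205 m from the centre, with end-angles ±π/4.
One side contributes B₁ = (μ₀I/4πd)·2 sin(π/4) = 2.94×10⁻⁶ T.
All 4 sides add in the same direction: B = 4 × 2.94×10⁻⁶ = 1.17×10⁻⁵ T.

B ≈ 11.7 μT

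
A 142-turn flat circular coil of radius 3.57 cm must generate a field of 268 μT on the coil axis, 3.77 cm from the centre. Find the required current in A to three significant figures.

For an N-turn coil, B = Nμ₀IR²/[2(R²+z²)^(3/2)] with R = 0.0357 m, z = 0.0377 m, so I = 2B(R²+z²)^(3/2)/(Nμ₀R²) = 2 × 2.68×10⁻⁴ × 1.40×10⁻⁴ / (142 × 4π×10⁻⁷ × 0.001274) = 0.330 A.

I ≈ 0.330 A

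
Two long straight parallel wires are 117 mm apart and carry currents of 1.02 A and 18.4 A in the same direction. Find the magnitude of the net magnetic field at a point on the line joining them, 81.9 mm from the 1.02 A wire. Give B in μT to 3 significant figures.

Each long wire gives B = μ₀I/(2πd). Distances are d₁ = 0.0819 m and d₂ = 0.0351 m.
B₁ = 2.49×10⁻⁶ T, B₂ = 1.05×10⁻⁴ T.
Between parallel currents the two contributions point in opposite directions, so they subtract. B = |B₁ − B₂| = |2.49×10⁻⁶ − 1.05×10⁻⁴| = 1.02×10⁻⁴ T.

B ≈ 102 μT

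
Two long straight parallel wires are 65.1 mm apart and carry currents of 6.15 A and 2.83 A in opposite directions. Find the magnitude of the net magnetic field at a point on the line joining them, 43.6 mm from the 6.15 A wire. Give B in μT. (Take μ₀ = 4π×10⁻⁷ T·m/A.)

B ≈ 54.5 μT

Each long wire gives B = μ₀I/(2πd). Distances are d₁ = 0.0436 m and d₂ = 0.0215 m.
B₁ = 2.82×10⁻⁵ T, B₂ = 2.63×10⁻⁵ T.
Between antiparallel currents both contributions point the same way, so they add. B = B₁ + B₂ = 2.82×10⁻⁵ + 2.63×10⁻⁵ = 5.45×10⁻⁵ T.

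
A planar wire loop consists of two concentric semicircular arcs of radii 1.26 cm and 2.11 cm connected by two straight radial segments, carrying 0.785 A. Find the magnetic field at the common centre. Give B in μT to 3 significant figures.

The radial connectors point toward the centre, so dl × r̂ = 0 and they contribute nothing.
Each semicircle gives μ₀I/(4R): inner arc 1.96×10⁻⁵ T, outer arc 1.17×10⁻⁵ T.
The two arcs carry current in opposite angular senses, so their fields oppose: B = |1.96×10⁻⁵ − 1.17×10⁻⁵| = 7.88×10⁻⁶ T.

B ≈ 7.88 μT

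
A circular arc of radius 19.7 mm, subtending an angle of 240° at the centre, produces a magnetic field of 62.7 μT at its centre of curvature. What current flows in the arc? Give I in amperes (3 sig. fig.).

I ≈ 2.95 A

For a circular arc, B = μ₀Iφ/(4πR) with φ in radians; here φ = 4.189 rad.
So I = 4πRB/(μ₀φ) = 4π × 0.0197 × 6.27×10⁻⁵ / (4π×10⁻⁷ × 4.189) = 2.95 A.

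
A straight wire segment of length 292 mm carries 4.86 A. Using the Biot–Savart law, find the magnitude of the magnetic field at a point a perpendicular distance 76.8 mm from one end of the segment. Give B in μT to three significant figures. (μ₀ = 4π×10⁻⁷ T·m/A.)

For a finite straight segment, B = (μ₀I/4πd)(sinθ₁ + sinθ₂), where θ₁, θ₂ are the angles from the perpendicular to each end.
The perpendicular foot is at one end, so the two end-offsets along the wire are 0 and L = 0.292 m.
sinθ₁ = 0/√(0²+0.0768²) = 0.0000; sinθ₂ = 0.292/√(0.292²+0.0768²) = 0.9671.
B = (4π×10⁻⁷ × 4.86) / (4π × 0.0768) × (0.0000 + 0.9671) = 6.12×10⁻⁶ T.

B ≈ 6.12 μT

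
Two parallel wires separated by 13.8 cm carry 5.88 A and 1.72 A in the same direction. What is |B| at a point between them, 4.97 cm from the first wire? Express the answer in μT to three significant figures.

B ≈ 19.8 μT

Each long wire gives B = μ₀I/(2πd). Distances are d₁ = 0.0497 m and d₂ = 0.0883 m.
B₁ = 2.37×10⁻⁵ T, B₂ = 3.90×10⁻⁶ T.
Between parallel currents the two contributions point in opposite directions, so they subtract. B = |B₁ − B₂| = |2.37×10⁻⁵ − 3.90×10⁻⁶| = 1.98×10⁻⁵ T.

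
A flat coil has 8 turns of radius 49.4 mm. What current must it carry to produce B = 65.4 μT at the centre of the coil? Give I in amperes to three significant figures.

For an N-turn coil, B = Nμ₀I/(2R) with R = 0.0494 m, so I = 2RB/(Nμ₀) = 2 × 0.0494 × 6.54×10⁻⁵ / (8 × 4π×10⁻⁷) = 0.643 A.

I ≈ 0.643 A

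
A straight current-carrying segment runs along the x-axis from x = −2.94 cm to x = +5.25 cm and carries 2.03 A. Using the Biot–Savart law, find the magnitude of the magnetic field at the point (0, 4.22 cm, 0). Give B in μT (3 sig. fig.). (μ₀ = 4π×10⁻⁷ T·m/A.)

For a finite straight segment, B = (μ₀I/4πd)(sinθ₁ + sinθ₂), where θ₁, θ₂ are the angles from the perpendicular to each end.
The perpendicular distance is d = 0.0422 m; the end-offsets along the wire are a = 0.0294 m and b = 0.0525 m.
sinθ₁ = 0.0294/√(0.0294²+0.0422²) = 0.5716; sinθ₂ = 0.0525/√(0.0525²+0.0422²) = 0.7794.
B = (4π×10⁻⁷ × 2.03) / (4π × 0.0422) × (0.5716 + 0.7794) = 6.50×10⁻⁶ T.

B ≈ 6.50 μT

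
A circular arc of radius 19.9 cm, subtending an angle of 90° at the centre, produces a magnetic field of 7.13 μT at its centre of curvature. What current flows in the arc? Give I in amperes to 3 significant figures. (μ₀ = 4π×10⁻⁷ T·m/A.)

For a circular arc, B = μ₀Iφ/(4πR) with φ in radians; here φ = 1.571 rad.
So I = 4πRB/(μ₀φ) = 4π × 0.199 × 7.13×10⁻⁶ / (4π×10⁻⁷ × 1.571) = 9.03 A.

I ≈ 9.03 A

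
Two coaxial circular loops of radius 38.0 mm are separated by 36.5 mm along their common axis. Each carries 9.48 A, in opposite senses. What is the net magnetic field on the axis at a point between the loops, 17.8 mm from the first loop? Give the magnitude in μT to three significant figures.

B ≈ 3.18 μT

Each loop contributes B = μ₀IR²/[2(R²+z²)^(3/2)] on the axis, with z measured from that loop.
Loop 1 (z = 0.0178 m): B₁ = 1.16×10⁻⁴ T. Loop 2 (z = 0.0187 m): B₂ = 1.13×10⁻⁴ T.
The fields oppose: B = |B₁ − B₂| = 3.18×10⁻⁶ T.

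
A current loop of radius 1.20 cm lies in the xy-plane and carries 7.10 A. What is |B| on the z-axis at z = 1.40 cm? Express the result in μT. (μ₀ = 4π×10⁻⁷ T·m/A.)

B ≈ 102 μT

On the axis of a circular loop, B = μ₀IR² / [2(R²+z²)^(3/2)].
R² + z² = (0.012)² + (0.014)² = 0.00034 m², and (R²+z²)^(3/2) = 6.27×10⁻⁶ m³.
B = (4π×10⁻⁷ × 7.10 × 0.000144) / (2 × 6.27×10⁻⁶) = 1.02×10⁻⁴ T.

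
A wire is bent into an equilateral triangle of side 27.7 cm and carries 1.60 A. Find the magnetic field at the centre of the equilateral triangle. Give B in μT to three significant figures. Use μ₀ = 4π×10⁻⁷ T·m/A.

Each side is a finite straight segment at perpendicular distance d = a/(2 tan(π/3)) = 0.07996 m from the centre, with end-angles ±π/3.
One side contributes B₁ = (μ₀I/4πd)·2 sin(π/3) = 3.47×10⁻⁶ T.
All 3 sides add in the same direction: B = 3 × 3.47×10⁻⁶ = 1.04×10⁻⁵ T.

B ≈ 10.4 μT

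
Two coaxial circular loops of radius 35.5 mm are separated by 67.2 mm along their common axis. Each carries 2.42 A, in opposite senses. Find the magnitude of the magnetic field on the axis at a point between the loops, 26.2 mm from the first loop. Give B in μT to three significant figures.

B ≈ 10.3 μT

Each loop contributes B = μ₀IR²/[2(R²+z²)^(3/2)] on the axis, with z measured from that loop.
Loop 1 (z = 0.0262 m): B₁ = 2.23×10⁻⁵ T. Loop 2 (z = 0.041 m): B₂ = 1.20×10⁻⁵ T.
The fields oppose: B = |B₁ − B₂| = 1.03×10⁻⁵ T.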